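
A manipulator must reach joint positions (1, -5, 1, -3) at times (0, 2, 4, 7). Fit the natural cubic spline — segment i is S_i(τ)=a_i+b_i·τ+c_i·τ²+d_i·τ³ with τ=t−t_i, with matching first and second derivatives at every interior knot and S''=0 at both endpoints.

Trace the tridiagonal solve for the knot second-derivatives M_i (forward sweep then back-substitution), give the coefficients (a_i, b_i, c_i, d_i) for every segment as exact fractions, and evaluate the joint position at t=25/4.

  seg 0: a=1 b=-274/57 c=0 d=103/228
  seg 1: a=-5 b=35/57 c=103/38 d=-173/228
  seg 2: a=1 b=134/57 c=-35/19 d=35/171
S(25/4) = -857/1216

Δ: Δ0=-3, Δ1=3, Δ2=-4/3
row 1: diag=8, rhs=36; c'=1/4, d'=9/2
row 2: denom=10−2·1/4=19/2; d'=(-26−2·9/2)/(19/2)=-70/19
back: M2=-70/19
back: M1=9/2−1/4·-70/19=103/19
M: M0=0, M1=103/19, M2=-70/19, M3=0
seg 0: a=1, c=M0/2=0, d=(M1−M0)/(6·2)=103/228, b=Δ0−h0·(2M0+M1)/6=-274/57
seg 1: a=-5, c=M1/2=103/38, d=(M2−M1)/(6·2)=-173/228, b=Δ1−h1·(2M1+M2)/6=35/57
seg 2: a=1, c=M2/2=-35/19, d=(M3−M2)/(6·3)=35/171, b=Δ2−h2·(2M2+M3)/6=134/57
t_q=25/4 → seg 2, τ=9/4; S=1+134/57·τ+-35/19·τ²+35/171·τ³=-857/1216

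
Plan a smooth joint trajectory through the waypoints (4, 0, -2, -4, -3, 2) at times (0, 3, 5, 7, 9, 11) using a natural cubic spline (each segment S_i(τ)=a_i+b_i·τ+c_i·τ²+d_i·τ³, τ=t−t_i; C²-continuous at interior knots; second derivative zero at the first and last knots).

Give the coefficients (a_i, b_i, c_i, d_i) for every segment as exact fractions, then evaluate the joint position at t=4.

  seg 0: a=4 b=-1162/795 c=0 d=34/2385
  seg 1: a=0 b=-856/795 c=34/265 d=-143/3180
  seg 2: a=-2 b=-877/795 c=-15/106 d=307/3180
  seg 3: a=-4 b=-406/795 c=116/265 d=43/1272
  seg 4: a=-3 b=2617/1590 c=679/1060 d=-679/6360
S(4) = -1053/1060

Δ: Δ0=-4/3, Δ1=-1, Δ2=-1, Δ3=1/2, Δ4=5/2
row 1: diag=10, rhs=2; c'=1/5, d'=1/5
row 2: denom=8−2·1/5=38/5; d'=(0−2·1/5)/(38/5)=-1/19
row 3: denom=8−2·5/19=142/19; d'=(9−2·-1/19)/(142/19)=173/142
row 4: denom=8−2·19/71=530/71; d'=(12−2·173/142)/(530/71)=679/530
back: M4=679/530
back: M3=173/142−19/71·679/530=232/265
back: M2=-1/19−5/19·232/265=-15/53
back: M1=1/5−1/5·-15/53=68/265
M: M0=0, M1=68/265, M2=-15/53, M3=232/265, M4=679/530, M5=0
seg 0: a=4, c=M0/2=0, d=(M1−M0)/(6·3)=34/2385, b=Δ0−h0·(2M0+M1)/6=-1162/795
seg 1: a=0, c=M1/2=34/265, d=(M2−M1)/(6·2)=-143/3180, b=Δ1−h1·(2M1+M2)/6=-856/795
seg 2: a=-2, c=M2/2=-15/106, d=(M3−M2)/(6·2)=307/3180, b=Δ2−h2·(2M2+M3)/6=-877/795
seg 3: a=-4, c=M3/2=116/265, d=(M4−M3)/(6·2)=43/1272, b=Δ3−h3·(2M3+M4)/6=-406/795
seg 4: a=-3, c=M4/2=679/1060, d=(M5−M4)/(6·2)=-679/6360, b=Δ4−h4·(2M4+M5)/6=2617/1590
t_q=4 → seg 1, τ=1; S=0+-856/795·τ+34/265·τ²+-143/3180·τ³=-1053/1060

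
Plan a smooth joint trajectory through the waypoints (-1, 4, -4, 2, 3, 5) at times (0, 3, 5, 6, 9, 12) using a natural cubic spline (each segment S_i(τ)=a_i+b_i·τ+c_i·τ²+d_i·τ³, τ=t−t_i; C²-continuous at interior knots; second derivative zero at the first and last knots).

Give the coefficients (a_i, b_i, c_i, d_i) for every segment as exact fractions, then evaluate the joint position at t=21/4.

  seg 0: a=-1 b=463/99 c=0 d=-298/891
  seg 1: a=4 b=-431/99 c=-298/99 d=631/396
  seg 2: a=-4 b=30/11 c=1297/198 d=-59/18
  seg 3: a=2 b=1187/198 c=-325/99 d=829/1782
  seg 4: a=3 b=-113/99 c=179/198 d=-179/1782
S(21/4) = -12503/4224

Δ: Δ0=5/3, Δ1=-4, Δ2=6, Δ3=1/3, Δ4=2/3
row 1: diag=10, rhs=-34; c'=1/5, d'=-17/5
row 2: denom=6−2·1/5=28/5; d'=(60−2·-17/5)/(28/5)=167/14
row 3: denom=8−1·5/28=219/28; d'=(-34−1·167/14)/(219/28)=-1286/219
row 4: denom=12−3·28/73=792/73; d'=(2−3·-1286/219)/(792/73)=179/99
back: M4=179/99
back: M3=-1286/219−28/73·179/99=-650/99
back: M2=167/14−5/28·-650/99=1297/99
back: M1=-17/5−1/5·1297/99=-596/99
M: M0=0, M1=-596/99, M2=1297/99, M3=-650/99, M4=179/99, M5=0
seg 0: a=-1, c=M0/2=0, d=(M1−M0)/(6·3)=-298/891, b=Δ0−h0·(2M0+M1)/6=463/99
seg 1: a=4, c=M1/2=-298/99, d=(M2−M1)/(6·2)=631/396, b=Δ1−h1·(2M1+M2)/6=-431/99
seg 2: a=-4, c=M2/2=1297/198, d=(M3−M2)/(6·1)=-59/18, b=Δ2−h2·(2M2+M3)/6=30/11
seg 3: a=2, c=M3/2=-325/99, d=(M4−M3)/(6·3)=829/1782, b=Δ3−h3·(2M3+M4)/6=1187/198
seg 4: a=3, c=M4/2=179/198, d=(M5−M4)/(6·3)=-179/1782, b=Δ4−h4·(2M4+M5)/6=-113/99
t_q=21/4 → seg 2, τ=1/4; S=-4+30/11·τ+1297/198·τ²+-59/18·τ³=-12503/4224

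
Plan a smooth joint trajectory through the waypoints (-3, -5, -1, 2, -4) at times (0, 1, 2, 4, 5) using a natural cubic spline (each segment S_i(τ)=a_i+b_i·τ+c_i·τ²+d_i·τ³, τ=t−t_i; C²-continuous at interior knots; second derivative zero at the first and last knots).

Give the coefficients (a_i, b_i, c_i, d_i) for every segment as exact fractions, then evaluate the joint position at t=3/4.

  seg 0: a=-3 b=-218/61 c=0 d=96/61
  seg 1: a=-5 b=70/61 c=288/61 d=-114/61
  seg 2: a=-1 b=304/61 c=-54/61 d=-209/488
  seg 3: a=2 b=-451/122 c=-843/244 d=281/244
S(3/4) = -306/61

Δ: Δ0=-2, Δ1=4, Δ2=3/2, Δ3=-6
row 1: diag=4, rhs=36; c'=1/4, d'=9
row 2: denom=6−1·1/4=23/4; d'=(-15−1·9)/(23/4)=-96/23
row 3: denom=6−2·8/23=122/23; d'=(-45−2·-96/23)/(122/23)=-843/122
back: M3=-843/122
back: M2=-96/23−8/23·-843/122=-108/61
back: M1=9−1/4·-108/61=576/61
M: M0=0, M1=576/61, M2=-108/61, M3=-843/122, M4=0
seg 0: a=-3, c=M0/2=0, d=(M1−M0)/(6·1)=96/61, b=Δ0−h0·(2M0+M1)/6=-218/61
seg 1: a=-5, c=M1/2=288/61, d=(M2−M1)/(6·1)=-114/61, b=Δ1−h1·(2M1+M2)/6=70/61
seg 2: a=-1, c=M2/2=-54/61, d=(M3−M2)/(6·2)=-209/488, b=Δ2−h2·(2M2+M3)/6=304/61
seg 3: a=2, c=M3/2=-843/244, d=(M4−M3)/(6·1)=281/244, b=Δ3−h3·(2M3+M4)/6=-451/122
t_q=3/4 → seg 0, τ=3/4; S=-3+-218/61·τ+0·τ²+96/61·τ³=-306/61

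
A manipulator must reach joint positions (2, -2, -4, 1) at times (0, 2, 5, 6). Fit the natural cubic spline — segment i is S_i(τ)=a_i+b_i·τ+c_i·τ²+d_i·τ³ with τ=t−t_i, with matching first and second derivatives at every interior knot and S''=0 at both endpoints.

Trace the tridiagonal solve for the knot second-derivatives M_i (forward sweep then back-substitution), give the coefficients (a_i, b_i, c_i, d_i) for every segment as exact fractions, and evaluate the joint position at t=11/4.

Δ: Δ0=-2, Δ1=-2/3, Δ2=5
row 1: diag=10, rhs=8; c'=3/10, d'=4/5
row 2: denom=8−3·3/10=71/10; d'=(34−3·4/5)/(71/10)=316/71
back: M2=316/71
back: M1=4/5−3/10·316/71=-38/71
M: M0=0, M1=-38/71, M2=316/71, M3=0
seg 0: a=2, c=M0/2=0, d=(M1−M0)/(6·2)=-19/426, b=Δ0−h0·(2M0+M1)/6=-388/213
seg 1: a=-2, c=M1/2=-19/71, d=(M2−M1)/(6·3)=59/213, b=Δ1−h1·(2M1+M2)/6=-502/213
seg 2: a=-4, c=M2/2=158/71, d=(M3−M2)/(6·1)=-158/213, b=Δ2−h2·(2M2+M3)/6=749/213
t_q=11/4 → seg 1, τ=3/4; S=-2+-502/213·τ+-19/71·τ²+59/213·τ³=-17273/4544

  seg 0: a=2 b=-388/213 c=0 d=-19/426
  seg 1: a=-2 b=-502/213 c=-19/71 d=59/213
  seg 2: a=-4 b=749/213 c=158/71 d=-158/213
S(11/4) = -17273/4544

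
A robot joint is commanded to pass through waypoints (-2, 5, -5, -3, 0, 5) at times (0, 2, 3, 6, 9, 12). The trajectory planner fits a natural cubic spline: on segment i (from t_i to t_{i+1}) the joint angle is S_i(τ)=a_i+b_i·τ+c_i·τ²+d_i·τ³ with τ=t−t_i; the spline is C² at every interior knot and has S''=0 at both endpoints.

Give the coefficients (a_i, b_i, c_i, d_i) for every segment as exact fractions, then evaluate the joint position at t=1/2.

Δ: Δ0=7/2, Δ1=-10, Δ2=2/3, Δ3=1, Δ4=5/3
row 1: diag=6, rhs=-81; c'=1/6, d'=-27/2
row 2: denom=8−1·1/6=47/6; d'=(64−1·-27/2)/(47/6)=465/47
row 3: denom=12−3·18/47=510/47; d'=(2−3·465/47)/(510/47)=-1301/510
row 4: denom=12−3·47/170=1899/170; d'=(4−3·-1301/510)/(1899/170)=1981/1899
back: M4=1981/1899
back: M3=-1301/510−47/170·1981/1899=-5392/1899
back: M2=465/47−18/47·-5392/1899=2317/211
back: M1=-27/2−1/6·2317/211=-9704/633
M: M0=0, M1=-9704/633, M2=2317/211, M3=-5392/1899, M4=1981/1899, M5=0
seg 0: a=-2, c=M0/2=0, d=(M1−M0)/(6·2)=-2426/1899, b=Δ0−h0·(2M0+M1)/6=32701/3798
seg 1: a=5, c=M1/2=-4852/633, d=(M2−M1)/(6·1)=16655/3798, b=Δ1−h1·(2M1+M2)/6=-25523/3798
seg 2: a=-5, c=M2/2=2317/422, d=(M3−M2)/(6·3)=-26245/34182, b=Δ2−h2·(2M2+M3)/6=-16891/1899
seg 3: a=-3, c=M3/2=-2696/1899, d=(M4−M3)/(6·3)=7373/34182, b=Δ3−h3·(2M3+M4)/6=12601/3798
seg 4: a=0, c=M4/2=1981/3798, d=(M5−M4)/(6·3)=-1981/34182, b=Δ4−h4·(2M4+M5)/6=1184/1899
t_q=1/2 → seg 0, τ=1/2; S=-2+32701/3798·τ+0·τ²+-2426/1899·τ³=1358/633

  seg 0: a=-2 b=32701/3798 c=0 d=-2426/1899
  seg 1: a=5 b=-25523/3798 c=-4852/633 d=16655/3798
  seg 2: a=-5 b=-16891/1899 c=2317/422 d=-26245/34182
  seg 3: a=-3 b=12601/3798 c=-2696/1899 d=7373/34182
  seg 4: a=0 b=1184/1899 c=1981/3798 d=-1981/34182
S(1/2) = 1358/633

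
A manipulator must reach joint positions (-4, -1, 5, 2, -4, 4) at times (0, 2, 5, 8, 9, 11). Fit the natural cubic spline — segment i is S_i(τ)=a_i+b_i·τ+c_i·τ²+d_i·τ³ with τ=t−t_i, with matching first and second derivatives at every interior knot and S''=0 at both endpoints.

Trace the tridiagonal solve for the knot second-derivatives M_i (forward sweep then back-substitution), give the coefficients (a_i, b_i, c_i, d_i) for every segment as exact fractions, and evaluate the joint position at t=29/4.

Δ: Δ0=3/2, Δ1=2, Δ2=-1, Δ3=-6, Δ4=4
row 1: diag=10, rhs=3; c'=3/10, d'=3/10
row 2: denom=12−3·3/10=111/10; d'=(-18−3·3/10)/(111/10)=-63/37
row 3: denom=8−3·10/37=266/37; d'=(-30−3·-63/37)/(266/37)=-921/266
row 4: denom=6−1·37/266=1559/266; d'=(60−1·-921/266)/(1559/266)=16881/1559
back: M4=16881/1559
back: M3=-921/266−37/266·16881/1559=-7746/1559
back: M2=-63/37−10/37·-7746/1559=-561/1559
back: M1=3/10−3/10·-561/1559=636/1559
M: M0=0, M1=636/1559, M2=-561/1559, M3=-7746/1559, M4=16881/1559, M5=0
seg 0: a=-4, c=M0/2=0, d=(M1−M0)/(6·2)=53/1559, b=Δ0−h0·(2M0+M1)/6=4253/3118
seg 1: a=-1, c=M1/2=318/1559, d=(M2−M1)/(6·3)=-133/3118, b=Δ1−h1·(2M1+M2)/6=5525/3118
seg 2: a=5, c=M2/2=-561/3118, d=(M3−M2)/(6·3)=-2395/9354, b=Δ2−h2·(2M2+M3)/6=2875/1559
seg 3: a=2, c=M3/2=-3873/1559, d=(M4−M3)/(6·1)=8209/3118, b=Δ3−h3·(2M3+M4)/6=-19171/3118
seg 4: a=-4, c=M4/2=16881/3118, d=(M5−M4)/(6·2)=-5627/6236, b=Δ4−h4·(2M4+M5)/6=-5018/1559
t_q=29/4 → seg 2, τ=9/4; S=5+2875/1559·τ+-561/3118·τ²+-2395/9354·τ³=1062011/199552

  seg 0: a=-4 b=4253/3118 c=0 d=53/1559
  seg 1: a=-1 b=5525/3118 c=318/1559 d=-133/3118
  seg 2: a=5 b=2875/1559 c=-561/3118 d=-2395/9354
  seg 3: a=2 b=-19171/3118 c=-3873/1559 d=8209/3118
  seg 4: a=-4 b=-5018/1559 c=16881/3118 d=-5627/6236
S(29/4) = 1062011/199552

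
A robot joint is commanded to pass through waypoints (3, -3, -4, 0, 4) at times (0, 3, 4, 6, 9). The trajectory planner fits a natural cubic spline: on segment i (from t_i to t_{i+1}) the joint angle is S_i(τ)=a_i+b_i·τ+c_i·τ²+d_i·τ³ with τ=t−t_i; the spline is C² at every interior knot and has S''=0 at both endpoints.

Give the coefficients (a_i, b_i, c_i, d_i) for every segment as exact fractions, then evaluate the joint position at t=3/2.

  seg 0: a=3 b=-475/219 c=0 d=37/1971
  seg 1: a=-3 b=-364/219 c=37/219 d=36/73
  seg 2: a=-4 b=34/219 c=361/219 d=-53/146
  seg 3: a=0 b=524/219 c=-116/219 d=116/1971
S(3/2) = -111/584

Δ: Δ0=-2, Δ1=-1, Δ2=2, Δ3=4/3
row 1: diag=8, rhs=6; c'=1/8, d'=3/4
row 2: denom=6−1·1/8=47/8; d'=(18−1·3/4)/(47/8)=138/47
row 3: denom=10−2·16/47=438/47; d'=(-4−2·138/47)/(438/47)=-232/219
back: M3=-232/219
back: M2=138/47−16/47·-232/219=722/219
back: M1=3/4−1/8·722/219=74/219
M: M0=0, M1=74/219, M2=722/219, M3=-232/219, M4=0
seg 0: a=3, c=M0/2=0, d=(M1−M0)/(6·3)=37/1971, b=Δ0−h0·(2M0+M1)/6=-475/219
seg 1: a=-3, c=M1/2=37/219, d=(M2−M1)/(6·1)=36/73, b=Δ1−h1·(2M1+M2)/6=-364/219
seg 2: a=-4, c=M2/2=361/219, d=(M3−M2)/(6·2)=-53/146, b=Δ2−h2·(2M2+M3)/6=34/219
seg 3: a=0, c=M3/2=-116/219, d=(M4−M3)/(6·3)=116/1971, b=Δ3−h3·(2M3+M4)/6=524/219
t_q=3/2 → seg 0, τ=3/2; S=3+-475/219·τ+0·τ²+37/1971·τ³=-111/584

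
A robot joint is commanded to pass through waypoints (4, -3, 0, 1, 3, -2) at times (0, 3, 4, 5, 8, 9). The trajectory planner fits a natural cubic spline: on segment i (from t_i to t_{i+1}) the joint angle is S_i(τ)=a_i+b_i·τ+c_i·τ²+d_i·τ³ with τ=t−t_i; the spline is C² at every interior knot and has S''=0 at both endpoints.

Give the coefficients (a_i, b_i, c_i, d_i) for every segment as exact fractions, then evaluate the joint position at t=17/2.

Δ: Δ0=-7/3, Δ1=3, Δ2=1, Δ3=2/3, Δ4=-5
row 1: diag=8, rhs=32; c'=1/8, d'=4
row 2: denom=4−1·1/8=31/8; d'=(-12−1·4)/(31/8)=-128/31
row 3: denom=8−1·8/31=240/31; d'=(-2−1·-128/31)/(240/31)=11/40
row 4: denom=8−3·31/80=547/80; d'=(-34−3·11/40)/(547/80)=-2786/547
back: M4=-2786/547
back: M3=11/40−31/80·-2786/547=1230/547
back: M2=-128/31−8/31·1230/547=-2576/547
back: M1=4−1/8·-2576/547=2510/547
M: M0=0, M1=2510/547, M2=-2576/547, M3=1230/547, M4=-2786/547, M5=0
seg 0: a=4, c=M0/2=0, d=(M1−M0)/(6·3)=1255/4923, b=Δ0−h0·(2M0+M1)/6=-7594/1641
seg 1: a=-3, c=M1/2=1255/547, d=(M2−M1)/(6·1)=-2543/1641, b=Δ1−h1·(2M1+M2)/6=3701/1641
seg 2: a=0, c=M2/2=-1288/547, d=(M3−M2)/(6·1)=1903/1641, b=Δ2−h2·(2M2+M3)/6=3602/1641
seg 3: a=1, c=M3/2=615/547, d=(M4−M3)/(6·3)=-2008/4923, b=Δ3−h3·(2M3+M4)/6=1583/1641
seg 4: a=3, c=M4/2=-1393/547, d=(M5−M4)/(6·1)=1393/1641, b=Δ4−h4·(2M4+M5)/6=-5419/1641
t_q=17/2 → seg 4, τ=1/2; S=3+-5419/1641·τ+-1393/547·τ²+1393/1641·τ³=3581/4376

  seg 0: a=4 b=-7594/1641 c=0 d=1255/4923
  seg 1: a=-3 b=3701/1641 c=1255/547 d=-2543/1641
  seg 2: a=0 b=3602/1641 c=-1288/547 d=1903/1641
  seg 3: a=1 b=1583/1641 c=615/547 d=-2008/4923
  seg 4: a=3 b=-5419/1641 c=-1393/547 d=1393/1641
S(17/2) = 3581/4376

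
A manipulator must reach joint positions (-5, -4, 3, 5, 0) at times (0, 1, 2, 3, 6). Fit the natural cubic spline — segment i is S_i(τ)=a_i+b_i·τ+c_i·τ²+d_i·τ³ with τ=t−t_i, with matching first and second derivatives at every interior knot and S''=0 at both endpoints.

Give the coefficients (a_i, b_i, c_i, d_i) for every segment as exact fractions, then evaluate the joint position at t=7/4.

  seg 0: a=-5 b=-11/12 c=0 d=23/12
  seg 1: a=-4 b=29/6 c=23/4 d=-43/12
  seg 2: a=3 b=67/12 c=-5 d=17/12
  seg 3: a=5 b=-1/6 c=-3/4 d=1/12
S(7/4) = 345/256

Δ: Δ0=1, Δ1=7, Δ2=2, Δ3=-5/3
row 1: diag=4, rhs=36; c'=1/4, d'=9
row 2: denom=4−1·1/4=15/4; d'=(-30−1·9)/(15/4)=-52/5
row 3: denom=8−1·4/15=116/15; d'=(-22−1·-52/5)/(116/15)=-3/2
back: M3=-3/2
back: M2=-52/5−4/15·-3/2=-10
back: M1=9−1/4·-10=23/2
M: M0=0, M1=23/2, M2=-10, M3=-3/2, M4=0
seg 0: a=-5, c=M0/2=0, d=(M1−M0)/(6·1)=23/12, b=Δ0−h0·(2M0+M1)/6=-11/12
seg 1: a=-4, c=M1/2=23/4, d=(M2−M1)/(6·1)=-43/12, b=Δ1−h1·(2M1+M2)/6=29/6
seg 2: a=3, c=M2/2=-5, d=(M3−M2)/(6·1)=17/12, b=Δ2−h2·(2M2+M3)/6=67/12
seg 3: a=5, c=M3/2=-3/4, d=(M4−M3)/(6·3)=1/12, b=Δ3−h3·(2M3+M4)/6=-1/6
t_q=7/4 → seg 1, τ=3/4; S=-4+29/6·τ+23/4·τ²+-43/12·τ³=345/256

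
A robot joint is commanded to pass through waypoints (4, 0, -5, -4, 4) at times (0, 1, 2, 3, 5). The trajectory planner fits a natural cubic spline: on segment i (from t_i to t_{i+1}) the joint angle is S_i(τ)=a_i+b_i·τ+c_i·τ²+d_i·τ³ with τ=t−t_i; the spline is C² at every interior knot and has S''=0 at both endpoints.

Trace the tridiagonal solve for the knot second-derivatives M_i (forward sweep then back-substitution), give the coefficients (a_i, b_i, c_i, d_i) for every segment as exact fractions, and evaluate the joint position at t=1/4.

  seg 0: a=4 b=-144/43 c=0 d=-28/43
  seg 1: a=0 b=-228/43 c=-84/43 d=97/43
  seg 2: a=-5 b=-105/43 c=207/43 d=-59/43
  seg 3: a=-4 b=132/43 c=30/43 d=-5/43
S(1/4) = 2169/688

Δ: Δ0=-4, Δ1=-5, Δ2=1, Δ3=4
row 1: diag=4, rhs=-6; c'=1/4, d'=-3/2
row 2: denom=4−1·1/4=15/4; d'=(36−1·-3/2)/(15/4)=10
row 3: denom=6−1·4/15=86/15; d'=(18−1·10)/(86/15)=60/43
back: M3=60/43
back: M2=10−4/15·60/43=414/43
back: M1=-3/2−1/4·414/43=-168/43
M: M0=0, M1=-168/43, M2=414/43, M3=60/43, M4=0
seg 0: a=4, c=M0/2=0, d=(M1−M0)/(6·1)=-28/43, b=Δ0−h0·(2M0+M1)/6=-144/43
seg 1: a=0, c=M1/2=-84/43, d=(M2−M1)/(6·1)=97/43, b=Δ1−h1·(2M1+M2)/6=-228/43
seg 2: a=-5, c=M2/2=207/43, d=(M3−M2)/(6·1)=-59/43, b=Δ2−h2·(2M2+M3)/6=-105/43
seg 3: a=-4, c=M3/2=30/43, d=(M4−M3)/(6·2)=-5/43, b=Δ3−h3·(2M3+M4)/6=132/43
t_q=1/4 → seg 0, τ=1/4; S=4+-144/43·τ+0·τ²+-28/43·τ³=2169/688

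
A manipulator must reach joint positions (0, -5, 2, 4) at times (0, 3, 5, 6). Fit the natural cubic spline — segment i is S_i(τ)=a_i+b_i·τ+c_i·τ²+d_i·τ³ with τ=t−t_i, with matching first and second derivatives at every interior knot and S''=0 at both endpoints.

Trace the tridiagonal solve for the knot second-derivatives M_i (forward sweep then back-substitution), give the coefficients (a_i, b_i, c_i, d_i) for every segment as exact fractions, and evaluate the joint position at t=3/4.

Δ: Δ0=-5/3, Δ1=7/2, Δ2=2
row 1: diag=10, rhs=31; c'=1/5, d'=31/10
row 2: denom=6−2·1/5=28/5; d'=(-9−2·31/10)/(28/5)=-19/7
back: M2=-19/7
back: M1=31/10−1/5·-19/7=51/14
M: M0=0, M1=51/14, M2=-19/7, M3=0
seg 0: a=0, c=M0/2=0, d=(M1−M0)/(6·3)=17/84, b=Δ0−h0·(2M0+M1)/6=-293/84
seg 1: a=-5, c=M1/2=51/28, d=(M2−M1)/(6·2)=-89/168, b=Δ1−h1·(2M1+M2)/6=83/42
seg 2: a=2, c=M2/2=-19/14, d=(M3−M2)/(6·1)=19/42, b=Δ2−h2·(2M2+M3)/6=61/21
t_q=3/4 → seg 0, τ=3/4; S=0+-293/84·τ+0·τ²+17/84·τ³=-4535/1792

  seg 0: a=0 b=-293/84 c=0 d=17/84
  seg 1: a=-5 b=83/42 c=51/28 d=-89/168
  seg 2: a=2 b=61/21 c=-19/14 d=19/42
S(3/4) = -4535/1792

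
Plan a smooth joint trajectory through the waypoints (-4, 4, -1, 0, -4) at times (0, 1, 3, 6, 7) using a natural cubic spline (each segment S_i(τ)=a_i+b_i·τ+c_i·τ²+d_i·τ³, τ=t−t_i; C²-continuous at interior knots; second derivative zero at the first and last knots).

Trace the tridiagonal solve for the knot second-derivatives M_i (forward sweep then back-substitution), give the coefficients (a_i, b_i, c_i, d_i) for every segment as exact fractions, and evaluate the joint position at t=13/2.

  seg 0: a=-4 b=23813/2364 c=0 d=-4901/2364
  seg 1: a=4 b=4555/1182 c=-4901/788 d=7193/4728
  seg 2: a=-1 b=-1636/591 c=573/197 d=-1108/1773
  seg 3: a=0 b=-1294/591 c=-535/197 d=535/591
S(13/2) = -2617/1576

Δ: Δ0=8, Δ1=-5/2, Δ2=1/3, Δ3=-4
row 1: diag=6, rhs=-63; c'=1/3, d'=-21/2
row 2: denom=10−2·1/3=28/3; d'=(17−2·-21/2)/(28/3)=57/14
row 3: denom=8−3·9/28=197/28; d'=(-26−3·57/14)/(197/28)=-1070/197
back: M3=-1070/197
back: M2=57/14−9/28·-1070/197=1146/197
back: M1=-21/2−1/3·1146/197=-4901/394
M: M0=0, M1=-4901/394, M2=1146/197, M3=-1070/197, M4=0
seg 0: a=-4, c=M0/2=0, d=(M1−M0)/(6·1)=-4901/2364, b=Δ0−h0·(2M0+M1)/6=23813/2364
seg 1: a=4, c=M1/2=-4901/788, d=(M2−M1)/(6·2)=7193/4728, b=Δ1−h1·(2M1+M2)/6=4555/1182
seg 2: a=-1, c=M2/2=573/197, d=(M3−M2)/(6·3)=-1108/1773, b=Δ2−h2·(2M2+M3)/6=-1636/591
seg 3: a=0, c=M3/2=-535/197, d=(M4−M3)/(6·1)=535/591, b=Δ3−h3·(2M3+M4)/6=-1294/591
t_q=13/2 → seg 3, τ=1/2; S=0+-1294/591·τ+-535/197·τ²+535/591·τ³=-2617/1576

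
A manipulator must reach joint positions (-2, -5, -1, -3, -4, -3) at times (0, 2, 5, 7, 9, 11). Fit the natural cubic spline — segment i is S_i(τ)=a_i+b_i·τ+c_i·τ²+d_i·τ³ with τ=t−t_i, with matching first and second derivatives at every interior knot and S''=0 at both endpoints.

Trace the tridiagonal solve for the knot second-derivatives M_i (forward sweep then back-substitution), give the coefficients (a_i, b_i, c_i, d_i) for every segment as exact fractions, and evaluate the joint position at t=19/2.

  seg 0: a=-2 b=-17689/7710 c=0 d=1531/7710
  seg 1: a=-5 b=683/7710 c=1531/1285 d=-5987/23130
  seg 2: a=-1 b=958/3855 c=-585/514 d=1981/7710
  seg 3: a=-3 b=-4706/3855 c=1037/2570 d=-133/6168
  seg 4: a=-4 b=1037/7710 c=1409/5140 d=-1409/30840
S(19/2) = -318263/82240

Δ: Δ0=-3/2, Δ1=4/3, Δ2=-1, Δ3=-1/2, Δ4=1/2
row 1: diag=10, rhs=17; c'=3/10, d'=17/10
row 2: denom=10−3·3/10=91/10; d'=(-14−3·17/10)/(91/10)=-191/91
row 3: denom=8−2·20/91=688/91; d'=(3−2·-191/91)/(688/91)=655/688
row 4: denom=8−2·91/344=1285/172; d'=(6−2·655/688)/(1285/172)=1409/2570
back: M4=1409/2570
back: M3=655/688−91/344·1409/2570=1037/1285
back: M2=-191/91−20/91·1037/1285=-585/257
back: M1=17/10−3/10·-585/257=3062/1285
M: M0=0, M1=3062/1285, M2=-585/257, M3=1037/1285, M4=1409/2570, M5=0
seg 0: a=-2, c=M0/2=0, d=(M1−M0)/(6·2)=1531/7710, b=Δ0−h0·(2M0+M1)/6=-17689/7710
seg 1: a=-5, c=M1/2=1531/1285, d=(M2−M1)/(6·3)=-5987/23130, b=Δ1−h1·(2M1+M2)/6=683/7710
seg 2: a=-1, c=M2/2=-585/514, d=(M3−M2)/(6·2)=1981/7710, b=Δ2−h2·(2M2+M3)/6=958/3855
seg 3: a=-3, c=M3/2=1037/2570, d=(M4−M3)/(6·2)=-133/6168, b=Δ3−h3·(2M3+M4)/6=-4706/3855
seg 4: a=-4, c=M4/2=1409/5140, d=(M5−M4)/(6·2)=-1409/30840, b=Δ4−h4·(2M4+M5)/6=1037/7710
t_q=19/2 → seg 4, τ=1/2; S=-4+1037/7710·τ+1409/5140·τ²+-1409/30840·τ³=-318263/82240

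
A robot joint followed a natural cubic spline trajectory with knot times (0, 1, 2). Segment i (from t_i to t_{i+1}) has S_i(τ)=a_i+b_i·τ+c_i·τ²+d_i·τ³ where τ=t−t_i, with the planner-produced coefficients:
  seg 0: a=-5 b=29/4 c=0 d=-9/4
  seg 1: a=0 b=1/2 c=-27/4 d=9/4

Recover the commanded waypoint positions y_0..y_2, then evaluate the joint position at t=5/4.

y_0=-5 y_1=0 y_2=-4
S(5/4) = -67/256

y_0 = S_0(0) = a_0 = -5
y_1 = S_1(0) = a_1 = 0
y_2 = S_1(1) = -4
t_q=5/4 is in segment 1 (τ=1/4); S_1(τ)=-67/256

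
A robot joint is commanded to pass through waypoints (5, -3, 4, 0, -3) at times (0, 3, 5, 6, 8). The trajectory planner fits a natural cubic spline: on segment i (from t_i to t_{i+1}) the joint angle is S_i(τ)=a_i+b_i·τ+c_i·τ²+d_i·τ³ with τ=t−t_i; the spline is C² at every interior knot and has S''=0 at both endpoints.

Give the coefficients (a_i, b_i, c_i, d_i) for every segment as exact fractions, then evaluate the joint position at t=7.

Δ: Δ0=-8/3, Δ1=7/2, Δ2=-4, Δ3=-3/2
row 1: diag=10, rhs=37; c'=1/5, d'=37/10
row 2: denom=6−2·1/5=28/5; d'=(-45−2·37/10)/(28/5)=-131/14
row 3: denom=6−1·5/28=163/28; d'=(15−1·-131/14)/(163/28)=682/163
back: M3=682/163
back: M2=-131/14−5/28·682/163=-1647/163
back: M1=37/10−1/5·-1647/163=1865/326
M: M0=0, M1=1865/326, M2=-1647/163, M3=682/163, M4=0
seg 0: a=5, c=M0/2=0, d=(M1−M0)/(6·3)=1865/5868, b=Δ0−h0·(2M0+M1)/6=-10811/1956
seg 1: a=-3, c=M1/2=1865/652, d=(M2−M1)/(6·2)=-5159/3912, b=Δ1−h1·(2M1+M2)/6=2987/978
seg 2: a=4, c=M2/2=-1647/326, d=(M3−M2)/(6·1)=2329/978, b=Δ2−h2·(2M2+M3)/6=-650/489
seg 3: a=0, c=M3/2=341/163, d=(M4−M3)/(6·2)=-341/978, b=Δ3−h3·(2M3+M4)/6=-4195/978
t_q=7 → seg 3, τ=1; S=0+-4195/978·τ+341/163·τ²+-341/978·τ³=-415/163

  seg 0: a=5 b=-10811/1956 c=0 d=1865/5868
  seg 1: a=-3 b=2987/978 c=1865/652 d=-5159/3912
  seg 2: a=4 b=-650/489 c=-1647/326 d=2329/978
  seg 3: a=0 b=-4195/978 c=341/163 d=-341/978
S(7) = -415/163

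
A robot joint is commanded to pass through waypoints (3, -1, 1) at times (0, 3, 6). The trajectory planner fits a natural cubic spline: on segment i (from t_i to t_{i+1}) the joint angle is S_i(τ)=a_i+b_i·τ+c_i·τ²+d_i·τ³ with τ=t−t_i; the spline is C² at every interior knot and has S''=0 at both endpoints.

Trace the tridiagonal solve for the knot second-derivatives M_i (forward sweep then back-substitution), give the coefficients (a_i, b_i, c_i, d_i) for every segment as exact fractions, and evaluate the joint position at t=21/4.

Δ: Δ0=-4/3, Δ1=2/3
row 1: diag=12, rhs=12; c'=1/4, d'=1
back: M1=1
M: M0=0, M1=1, M2=0
seg 0: a=3, c=M0/2=0, d=(M1−M0)/(6·3)=1/18, b=Δ0−h0·(2M0+M1)/6=-11/6
seg 1: a=-1, c=M1/2=1/2, d=(M2−M1)/(6·3)=-1/18, b=Δ1−h1·(2M1+M2)/6=-1/3
t_q=21/4 → seg 1, τ=9/4; S=-1+-1/3·τ+1/2·τ²+-1/18·τ³=19/128

  seg 0: a=3 b=-11/6 c=0 d=1/18
  seg 1: a=-1 b=-1/3 c=1/2 d=-1/18
S(21/4) = 19/128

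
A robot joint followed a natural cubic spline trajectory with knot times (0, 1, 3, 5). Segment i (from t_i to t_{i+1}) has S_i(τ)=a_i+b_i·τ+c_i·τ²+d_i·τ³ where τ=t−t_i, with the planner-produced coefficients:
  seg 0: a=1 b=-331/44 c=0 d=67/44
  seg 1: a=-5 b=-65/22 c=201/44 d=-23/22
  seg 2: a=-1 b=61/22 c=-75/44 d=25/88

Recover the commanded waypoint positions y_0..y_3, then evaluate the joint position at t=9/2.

y_0=1 y_1=-5 y_2=-1 y_3=0
S(9/2) = 199/704

y_0 = S_0(0) = a_0 = 1
y_1 = S_1(0) = a_1 = -5
y_2 = S_2(0) = a_2 = -1
y_3 = S_2(2) = 0
t_q=9/2 is in segment 2 (τ=3/2); S_2(τ)=199/704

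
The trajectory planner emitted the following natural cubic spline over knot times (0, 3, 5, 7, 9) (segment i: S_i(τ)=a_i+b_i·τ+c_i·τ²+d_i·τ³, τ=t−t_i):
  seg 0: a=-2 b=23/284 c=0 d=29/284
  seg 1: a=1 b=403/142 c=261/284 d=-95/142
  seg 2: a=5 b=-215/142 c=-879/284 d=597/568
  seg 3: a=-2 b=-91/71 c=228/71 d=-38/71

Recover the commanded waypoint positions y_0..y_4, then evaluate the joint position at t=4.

y_0 = S_0(0) = a_0 = -2
y_1 = S_1(0) = a_1 = 1
y_2 = S_2(0) = a_2 = 5
y_3 = S_3(0) = a_3 = -2
y_4 = S_3(2) = 4
t_q=4 is in segment 1 (τ=1); S_1(τ)=1161/284

y_0=-2 y_1=1 y_2=5 y_3=-2 y_4=4
S(4) = 1161/284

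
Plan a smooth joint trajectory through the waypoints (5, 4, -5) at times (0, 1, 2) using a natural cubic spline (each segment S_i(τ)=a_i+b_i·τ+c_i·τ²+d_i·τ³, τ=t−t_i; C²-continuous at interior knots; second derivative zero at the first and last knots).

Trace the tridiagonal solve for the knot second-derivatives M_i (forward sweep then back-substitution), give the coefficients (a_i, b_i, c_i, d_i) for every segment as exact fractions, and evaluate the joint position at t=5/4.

  seg 0: a=5 b=1 c=0 d=-2
  seg 1: a=4 b=-5 c=-6 d=2
S(5/4) = 77/32

Δ: Δ0=-1, Δ1=-9
row 1: diag=4, rhs=-48; c'=1/4, d'=-12
back: M1=-12
M: M0=0, M1=-12, M2=0
seg 0: a=5, c=M0/2=0, d=(M1−M0)/(6·1)=-2, b=Δ0−h0·(2M0+M1)/6=1
seg 1: a=4, c=M1/2=-6, d=(M2−M1)/(6·1)=2, b=Δ1−h1·(2M1+M2)/6=-5
t_q=5/4 → seg 1, τ=1/4; S=4+-5·τ+-6·τ²+2·τ³=77/32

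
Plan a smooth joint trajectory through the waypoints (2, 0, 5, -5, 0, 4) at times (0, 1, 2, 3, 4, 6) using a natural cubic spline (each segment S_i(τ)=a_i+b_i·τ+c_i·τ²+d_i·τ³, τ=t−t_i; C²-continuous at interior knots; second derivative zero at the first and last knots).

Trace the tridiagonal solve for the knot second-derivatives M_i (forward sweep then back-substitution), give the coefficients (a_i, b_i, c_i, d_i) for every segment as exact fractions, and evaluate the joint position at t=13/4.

  seg 0: a=2 b=-1682/321 c=0 d=1040/321
  seg 1: a=0 b=1438/321 c=1040/107 d=-2953/321
  seg 2: a=5 b=-1181/321 c=-1913/107 d=3710/321
  seg 3: a=-5 b=-1529/321 c=1797/107 d=-2257/321
  seg 4: a=0 b=2482/321 c=-460/107 d=230/321
S(13/4) = -35959/6848

Δ: Δ0=-2, Δ1=5, Δ2=-10, Δ3=5, Δ4=2
row 1: diag=4, rhs=42; c'=1/4, d'=21/2
row 2: denom=4−1·1/4=15/4; d'=(-90−1·21/2)/(15/4)=-134/5
row 3: denom=4−1·4/15=56/15; d'=(90−1·-134/5)/(56/15)=219/7
row 4: denom=6−1·15/56=321/56; d'=(-18−1·219/7)/(321/56)=-920/107
back: M4=-920/107
back: M3=219/7−15/56·-920/107=3594/107
back: M2=-134/5−4/15·3594/107=-3826/107
back: M1=21/2−1/4·-3826/107=2080/107
M: M0=0, M1=2080/107, M2=-3826/107, M3=3594/107, M4=-920/107, M5=0
seg 0: a=2, c=M0/2=0, d=(M1−M0)/(6·1)=1040/321, b=Δ0−h0·(2M0+M1)/6=-1682/321
seg 1: a=0, c=M1/2=1040/107, d=(M2−M1)/(6·1)=-2953/321, b=Δ1−h1·(2M1+M2)/6=1438/321
seg 2: a=5, c=M2/2=-1913/107, d=(M3−M2)/(6·1)=3710/321, b=Δ2−h2·(2M2+M3)/6=-1181/321
seg 3: a=-5, c=M3/2=1797/107, d=(M4−M3)/(6·1)=-2257/321, b=Δ3−h3·(2M3+M4)/6=-1529/321
seg 4: a=0, c=M4/2=-460/107, d=(M5−M4)/(6·2)=230/321, b=Δ4−h4·(2M4+M5)/6=2482/321
t_q=13/4 → seg 3, τ=1/4; S=-5+-1529/321·τ+1797/107·τ²+-2257/321·τ³=-35959/6848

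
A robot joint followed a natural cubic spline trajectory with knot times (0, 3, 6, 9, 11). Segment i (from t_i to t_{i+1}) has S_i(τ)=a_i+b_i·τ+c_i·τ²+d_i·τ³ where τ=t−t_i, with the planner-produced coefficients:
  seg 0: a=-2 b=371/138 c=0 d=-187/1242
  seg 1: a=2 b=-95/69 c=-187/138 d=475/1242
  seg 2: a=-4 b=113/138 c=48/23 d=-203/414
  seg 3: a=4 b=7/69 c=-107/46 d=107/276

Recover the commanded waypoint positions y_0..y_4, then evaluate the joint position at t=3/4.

y_0=-2 y_1=2 y_2=-4 y_3=4 y_4=-2
S(3/4) = -139/2944

y_0 = S_0(0) = a_0 = -2
y_1 = S_1(0) = a_1 = 2
y_2 = S_2(0) = a_2 = -4
y_3 = S_3(0) = a_3 = 4
y_4 = S_3(2) = -2
t_q=3/4 is in segment 0 (τ=3/4); S_0(τ)=-139/2944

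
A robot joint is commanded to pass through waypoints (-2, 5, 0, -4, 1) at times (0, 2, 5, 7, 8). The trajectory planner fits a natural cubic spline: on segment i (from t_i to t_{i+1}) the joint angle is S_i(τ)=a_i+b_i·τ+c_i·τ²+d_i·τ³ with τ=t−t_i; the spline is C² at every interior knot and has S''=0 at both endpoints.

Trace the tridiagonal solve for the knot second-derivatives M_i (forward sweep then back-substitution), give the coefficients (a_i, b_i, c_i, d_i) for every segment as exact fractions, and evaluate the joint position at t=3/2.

Δ: Δ0=7/2, Δ1=-5/3, Δ2=-2, Δ3=5
row 1: diag=10, rhs=-31; c'=3/10, d'=-31/10
row 2: denom=10−3·3/10=91/10; d'=(-2−3·-31/10)/(91/10)=73/91
row 3: denom=6−2·20/91=506/91; d'=(42−2·73/91)/(506/91)=1838/253
back: M3=1838/253
back: M2=73/91−20/91·1838/253=-201/253
back: M1=-31/10−3/10·-201/253=-724/253
M: M0=0, M1=-724/253, M2=-201/253, M3=1838/253, M4=0
seg 0: a=-2, c=M0/2=0, d=(M1−M0)/(6·2)=-181/759, b=Δ0−h0·(2M0+M1)/6=6761/1518
seg 1: a=5, c=M1/2=-362/253, d=(M2−M1)/(6·3)=523/4554, b=Δ1−h1·(2M1+M2)/6=2417/1518
seg 2: a=0, c=M2/2=-201/506, d=(M3−M2)/(6·2)=2039/3036, b=Δ2−h2·(2M2+M3)/6=-2954/759
seg 3: a=-4, c=M3/2=919/253, d=(M4−M3)/(6·1)=-919/759, b=Δ3−h3·(2M3+M4)/6=1957/759
t_q=3/2 → seg 0, τ=3/2; S=-2+6761/1518·τ+0·τ²+-181/759·τ³=7845/2024

  seg 0: a=-2 b=6761/1518 c=0 d=-181/759
  seg 1: a=5 b=2417/1518 c=-362/253 d=523/4554
  seg 2: a=0 b=-2954/759 c=-201/506 d=2039/3036
  seg 3: a=-4 b=1957/759 c=919/253 d=-919/759
S(3/2) = 7845/2024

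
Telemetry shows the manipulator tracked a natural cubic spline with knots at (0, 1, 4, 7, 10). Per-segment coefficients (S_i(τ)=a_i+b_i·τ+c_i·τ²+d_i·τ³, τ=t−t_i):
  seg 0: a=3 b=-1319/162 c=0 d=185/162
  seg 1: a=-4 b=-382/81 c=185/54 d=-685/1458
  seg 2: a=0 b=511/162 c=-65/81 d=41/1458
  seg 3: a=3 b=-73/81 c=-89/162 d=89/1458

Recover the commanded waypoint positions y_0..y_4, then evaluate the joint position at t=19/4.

y_0=3 y_1=-4 y_2=0 y_3=3 y_4=-3
S(19/4) = 2219/1152

y_0 = S_0(0) = a_0 = 3
y_1 = S_1(0) = a_1 = -4
y_2 = S_2(0) = a_2 = 0
y_3 = S_3(0) = a_3 = 3
y_4 = S_3(3) = -3
t_q=19/4 is in segment 2 (τ=3/4); S_2(τ)=2219/1152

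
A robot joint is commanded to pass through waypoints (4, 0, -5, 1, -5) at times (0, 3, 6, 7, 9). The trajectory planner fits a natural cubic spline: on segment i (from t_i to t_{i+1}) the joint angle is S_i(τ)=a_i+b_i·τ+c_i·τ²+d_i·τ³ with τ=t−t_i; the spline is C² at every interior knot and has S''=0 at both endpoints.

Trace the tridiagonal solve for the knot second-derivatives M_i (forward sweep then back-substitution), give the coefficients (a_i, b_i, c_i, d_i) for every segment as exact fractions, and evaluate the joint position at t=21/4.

Δ: Δ0=-4/3, Δ1=-5/3, Δ2=6, Δ3=-3
row 1: diag=12, rhs=-2; c'=1/4, d'=-1/6
row 2: denom=8−3·1/4=29/4; d'=(46−3·-1/6)/(29/4)=186/29
row 3: denom=6−1·4/29=170/29; d'=(-54−1·186/29)/(170/29)=-876/85
back: M3=-876/85
back: M2=186/29−4/29·-876/85=666/85
back: M1=-1/6−1/4·666/85=-542/255
M: M0=0, M1=-542/255, M2=666/85, M3=-876/85, M4=0
seg 0: a=4, c=M0/2=0, d=(M1−M0)/(6·3)=-271/2295, b=Δ0−h0·(2M0+M1)/6=-23/85
seg 1: a=0, c=M1/2=-271/255, d=(M2−M1)/(6·3)=254/459, b=Δ1−h1·(2M1+M2)/6=-294/85
seg 2: a=-5, c=M2/2=333/85, d=(M3−M2)/(6·1)=-257/85, b=Δ2−h2·(2M2+M3)/6=434/85
seg 3: a=1, c=M3/2=-438/85, d=(M4−M3)/(6·2)=73/85, b=Δ3−h3·(2M3+M4)/6=329/85
t_q=21/4 → seg 1, τ=9/4; S=0+-294/85·τ+-271/255·τ²+254/459·τ³=-18657/2720

  seg 0: a=4 b=-23/85 c=0 d=-271/2295
  seg 1: a=0 b=-294/85 c=-271/255 d=254/459
  seg 2: a=-5 b=434/85 c=333/85 d=-257/85
  seg 3: a=1 b=329/85 c=-438/85 d=73/85
S(21/4) = -18657/2720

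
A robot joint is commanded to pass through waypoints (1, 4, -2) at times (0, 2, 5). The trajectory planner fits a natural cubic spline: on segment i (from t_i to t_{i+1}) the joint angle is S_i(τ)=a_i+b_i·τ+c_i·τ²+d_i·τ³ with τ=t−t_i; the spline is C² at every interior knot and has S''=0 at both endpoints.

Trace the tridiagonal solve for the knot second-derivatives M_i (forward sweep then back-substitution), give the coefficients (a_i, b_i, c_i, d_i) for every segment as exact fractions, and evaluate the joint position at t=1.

Δ: Δ0=3/2, Δ1=-2
row 1: diag=10, rhs=-21; c'=3/10, d'=-21/10
back: M1=-21/10
M: M0=0, M1=-21/10, M2=0
seg 0: a=1, c=M0/2=0, d=(M1−M0)/(6·2)=-7/40, b=Δ0−h0·(2M0+M1)/6=11/5
seg 1: a=4, c=M1/2=-21/20, d=(M2−M1)/(6·3)=7/60, b=Δ1−h1·(2M1+M2)/6=1/10
t_q=1 → seg 0, τ=1; S=1+11/5·τ+0·τ²+-7/40·τ³=121/40

  seg 0: a=1 b=11/5 c=0 d=-7/40
  seg 1: a=4 b=1/10 c=-21/20 d=7/60
S(1) = 121/40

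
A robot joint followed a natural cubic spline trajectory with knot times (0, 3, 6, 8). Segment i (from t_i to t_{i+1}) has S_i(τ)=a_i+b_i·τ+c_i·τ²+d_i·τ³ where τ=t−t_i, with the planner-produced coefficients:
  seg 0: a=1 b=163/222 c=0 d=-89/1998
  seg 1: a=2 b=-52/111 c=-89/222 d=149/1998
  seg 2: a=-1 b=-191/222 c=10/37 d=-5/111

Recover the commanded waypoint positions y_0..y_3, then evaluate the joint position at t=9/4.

y_0 = S_0(0) = a_0 = 1
y_1 = S_1(0) = a_1 = 2
y_2 = S_2(0) = a_2 = -1
y_3 = S_2(2) = -2
t_q=9/4 is in segment 0 (τ=9/4); S_0(τ)=10157/4736

y_0=1 y_1=2 y_2=-1 y_3=-2
S(9/4) = 10157/4736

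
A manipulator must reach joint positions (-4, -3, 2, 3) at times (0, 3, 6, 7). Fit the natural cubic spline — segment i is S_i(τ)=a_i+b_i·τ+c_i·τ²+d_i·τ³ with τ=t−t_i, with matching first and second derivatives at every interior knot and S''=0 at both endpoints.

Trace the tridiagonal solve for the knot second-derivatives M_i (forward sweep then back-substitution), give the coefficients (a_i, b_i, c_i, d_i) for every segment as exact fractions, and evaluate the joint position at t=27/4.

Δ: Δ0=1/3, Δ1=5/3, Δ2=1
row 1: diag=12, rhs=8; c'=1/4, d'=2/3
row 2: denom=8−3·1/4=29/4; d'=(-4−3·2/3)/(29/4)=-24/29
back: M2=-24/29
back: M1=2/3−1/4·-24/29=76/87
M: M0=0, M1=76/87, M2=-24/29, M3=0
seg 0: a=-4, c=M0/2=0, d=(M1−M0)/(6·3)=38/783, b=Δ0−h0·(2M0+M1)/6=-3/29
seg 1: a=-3, c=M1/2=38/87, d=(M2−M1)/(6·3)=-74/783, b=Δ1−h1·(2M1+M2)/6=35/29
seg 2: a=2, c=M2/2=-12/29, d=(M3−M2)/(6·1)=4/29, b=Δ2−h2·(2M2+M3)/6=37/29
t_q=27/4 → seg 2, τ=3/4; S=2+37/29·τ+-12/29·τ²+4/29·τ³=1291/464

  seg 0: a=-4 b=-3/29 c=0 d=38/783
  seg 1: a=-3 b=35/29 c=38/87 d=-74/783
  seg 2: a=2 b=37/29 c=-12/29 d=4/29
S(27/4) = 1291/464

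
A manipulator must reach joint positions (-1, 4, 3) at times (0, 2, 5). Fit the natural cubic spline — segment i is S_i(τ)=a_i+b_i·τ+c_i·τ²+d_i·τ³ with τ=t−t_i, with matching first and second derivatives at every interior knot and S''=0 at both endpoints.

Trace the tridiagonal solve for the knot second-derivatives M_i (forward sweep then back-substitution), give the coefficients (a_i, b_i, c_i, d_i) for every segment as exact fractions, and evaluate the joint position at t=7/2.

Δ: Δ0=5/2, Δ1=-1/3
row 1: diag=10, rhs=-17; c'=3/10, d'=-17/10
back: M1=-17/10
M: M0=0, M1=-17/10, M2=0
seg 0: a=-1, c=M0/2=0, d=(M1−M0)/(6·2)=-17/120, b=Δ0−h0·(2M0+M1)/6=46/15
seg 1: a=4, c=M1/2=-17/20, d=(M2−M1)/(6·3)=17/180, b=Δ1−h1·(2M1+M2)/6=41/30
t_q=7/2 → seg 1, τ=3/2; S=4+41/30·τ+-17/20·τ²+17/180·τ³=713/160

  seg 0: a=-1 b=46/15 c=0 d=-17/120
  seg 1: a=4 b=41/30 c=-17/20 d=17/180
S(7/2) = 713/160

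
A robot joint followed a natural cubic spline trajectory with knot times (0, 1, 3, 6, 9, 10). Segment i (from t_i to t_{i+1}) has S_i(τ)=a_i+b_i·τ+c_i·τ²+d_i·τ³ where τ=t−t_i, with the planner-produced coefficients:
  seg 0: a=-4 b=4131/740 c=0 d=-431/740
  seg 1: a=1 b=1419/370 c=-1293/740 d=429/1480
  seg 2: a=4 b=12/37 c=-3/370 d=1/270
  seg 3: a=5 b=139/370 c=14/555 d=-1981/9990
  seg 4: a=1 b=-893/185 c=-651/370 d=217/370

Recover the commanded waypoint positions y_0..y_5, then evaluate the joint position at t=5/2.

y_0=-4 y_1=1 y_2=4 y_3=5 y_4=1 y_5=-5
S(5/2) = 44987/11840

y_0 = S_0(0) = a_0 = -4
y_1 = S_1(0) = a_1 = 1
y_2 = S_2(0) = a_2 = 4
y_3 = S_3(0) = a_3 = 5
y_4 = S_4(0) = a_4 = 1
y_5 = S_4(1) = -5
t_q=5/2 is in segment 1 (τ=3/2); S_1(τ)=44987/11840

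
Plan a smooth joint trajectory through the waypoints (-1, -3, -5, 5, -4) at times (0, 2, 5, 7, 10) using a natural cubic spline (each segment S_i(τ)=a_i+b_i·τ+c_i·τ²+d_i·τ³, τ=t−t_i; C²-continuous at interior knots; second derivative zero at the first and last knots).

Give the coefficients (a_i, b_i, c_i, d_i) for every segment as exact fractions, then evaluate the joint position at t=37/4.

  seg 0: a=-1 b=-83/145 c=0 d=-31/290
  seg 1: a=-3 b=-269/145 c=-93/145 d=1354/3915
  seg 2: a=-5 b=527/145 c=215/87 d=-389/435
  seg 3: a=5 b=1213/435 c=-1259/435 d=1259/3915
S(37/4) = 529/1856

Δ: Δ0=-1, Δ1=-2/3, Δ2=5, Δ3=-3
row 1: diag=10, rhs=2; c'=3/10, d'=1/5
row 2: denom=10−3·3/10=91/10; d'=(34−3·1/5)/(91/10)=334/91
row 3: denom=10−2·20/91=870/91; d'=(-48−2·334/91)/(870/91)=-2518/435
back: M3=-2518/435
back: M2=334/91−20/91·-2518/435=430/87
back: M1=1/5−3/10·430/87=-186/145
M: M0=0, M1=-186/145, M2=430/87, M3=-2518/435, M4=0
seg 0: a=-1, c=M0/2=0, d=(M1−M0)/(6·2)=-31/290, b=Δ0−h0·(2M0+M1)/6=-83/145
seg 1: a=-3, c=M1/2=-93/145, d=(M2−M1)/(6·3)=1354/3915, b=Δ1−h1·(2M1+M2)/6=-269/145
seg 2: a=-5, c=M2/2=215/87, d=(M3−M2)/(6·2)=-389/435, b=Δ2−h2·(2M2+M3)/6=527/145
seg 3: a=5, c=M3/2=-1259/435, d=(M4−M3)/(6·3)=1259/3915, b=Δ3−h3·(2M3+M4)/6=1213/435
t_q=37/4 → seg 3, τ=9/4; S=5+1213/435·τ+-1259/435·τ²+1259/3915·τ³=529/1856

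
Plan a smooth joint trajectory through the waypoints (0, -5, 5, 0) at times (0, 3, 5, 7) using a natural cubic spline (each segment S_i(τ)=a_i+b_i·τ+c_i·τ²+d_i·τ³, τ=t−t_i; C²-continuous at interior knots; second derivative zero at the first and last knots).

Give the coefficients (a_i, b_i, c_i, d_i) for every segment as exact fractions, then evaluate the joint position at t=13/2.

Δ: Δ0=-5/3, Δ1=5, Δ2=-5/2
row 1: diag=10, rhs=40; c'=1/5, d'=4
row 2: denom=8−2·1/5=38/5; d'=(-45−2·4)/(38/5)=-265/38
back: M2=-265/38
back: M1=4−1/5·-265/38=205/38
M: M0=0, M1=205/38, M2=-265/38, M3=0
seg 0: a=0, c=M0/2=0, d=(M1−M0)/(6·3)=205/684, b=Δ0−h0·(2M0+M1)/6=-995/228
seg 1: a=-5, c=M1/2=205/76, d=(M2−M1)/(6·2)=-235/228, b=Δ1−h1·(2M1+M2)/6=425/114
seg 2: a=5, c=M2/2=-265/76, d=(M3−M2)/(6·2)=265/456, b=Δ2−h2·(2M2+M3)/6=245/114
t_q=13/2 → seg 2, τ=3/2; S=5+245/114·τ+-265/76·τ²+265/456·τ³=2845/1216

  seg 0: a=0 b=-995/228 c=0 d=205/684
  seg 1: a=-5 b=425/114 c=205/76 d=-235/228
  seg 2: a=5 b=245/114 c=-265/76 d=265/456
S(13/2) = 2845/1216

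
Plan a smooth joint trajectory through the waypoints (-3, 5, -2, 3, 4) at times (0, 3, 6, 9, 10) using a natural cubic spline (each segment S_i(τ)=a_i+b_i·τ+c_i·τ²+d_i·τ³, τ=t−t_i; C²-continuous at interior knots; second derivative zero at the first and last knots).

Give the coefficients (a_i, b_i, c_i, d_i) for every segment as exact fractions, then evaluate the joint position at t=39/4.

  seg 0: a=-3 b=467/108 c=0 d=-179/972
  seg 1: a=5 b=-35/54 c=-179/108 d=355/972
  seg 2: a=-2 b=-79/108 c=44/27 d=-269/972
  seg 3: a=3 b=85/54 c=-31/36 d=31/108
S(39/4) = 8795/2304

Δ: Δ0=8/3, Δ1=-7/3, Δ2=5/3, Δ3=1
row 1: diag=12, rhs=-30; c'=1/4, d'=-5/2
row 2: denom=12−3·1/4=45/4; d'=(24−3·-5/2)/(45/4)=14/5
row 3: denom=8−3·4/15=36/5; d'=(-4−3·14/5)/(36/5)=-31/18
back: M3=-31/18
back: M2=14/5−4/15·-31/18=88/27
back: M1=-5/2−1/4·88/27=-179/54
M: M0=0, M1=-179/54, M2=88/27, M3=-31/18, M4=0
seg 0: a=-3, c=M0/2=0, d=(M1−M0)/(6·3)=-179/972, b=Δ0−h0·(2M0+M1)/6=467/108
seg 1: a=5, c=M1/2=-179/108, d=(M2−M1)/(6·3)=355/972, b=Δ1−h1·(2M1+M2)/6=-35/54
seg 2: a=-2, c=M2/2=44/27, d=(M3−M2)/(6·3)=-269/972, b=Δ2−h2·(2M2+M3)/6=-79/108
seg 3: a=3, c=M3/2=-31/36, d=(M4−M3)/(6·1)=31/108, b=Δ3−h3·(2M3+M4)/6=85/54
t_q=39/4 → seg 3, τ=3/4; S=3+85/54·τ+-31/36·τ²+31/108·τ³=8795/2304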